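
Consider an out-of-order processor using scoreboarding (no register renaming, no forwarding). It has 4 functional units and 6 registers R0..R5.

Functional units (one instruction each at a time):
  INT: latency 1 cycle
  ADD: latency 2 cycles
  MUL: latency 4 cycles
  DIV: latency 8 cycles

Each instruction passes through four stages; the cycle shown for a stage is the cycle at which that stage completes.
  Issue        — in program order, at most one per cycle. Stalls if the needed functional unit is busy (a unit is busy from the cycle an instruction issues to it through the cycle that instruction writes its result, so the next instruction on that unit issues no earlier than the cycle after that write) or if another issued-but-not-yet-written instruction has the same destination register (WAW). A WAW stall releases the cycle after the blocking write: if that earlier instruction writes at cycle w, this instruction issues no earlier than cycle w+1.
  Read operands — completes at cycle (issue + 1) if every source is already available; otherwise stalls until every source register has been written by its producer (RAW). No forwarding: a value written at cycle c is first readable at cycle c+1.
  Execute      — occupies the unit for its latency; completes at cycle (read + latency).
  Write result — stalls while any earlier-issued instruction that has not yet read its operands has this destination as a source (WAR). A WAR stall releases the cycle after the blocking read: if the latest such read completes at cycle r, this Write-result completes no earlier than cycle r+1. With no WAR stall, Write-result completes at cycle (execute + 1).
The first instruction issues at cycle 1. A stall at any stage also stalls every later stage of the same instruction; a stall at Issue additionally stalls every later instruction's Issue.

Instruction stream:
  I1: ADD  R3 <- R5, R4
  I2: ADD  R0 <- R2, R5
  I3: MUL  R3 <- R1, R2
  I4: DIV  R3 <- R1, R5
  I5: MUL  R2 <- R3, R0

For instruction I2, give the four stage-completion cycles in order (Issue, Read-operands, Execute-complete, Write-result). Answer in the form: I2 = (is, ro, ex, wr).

c1: I1 issues→ADD
c2: I1 reads
c4: I1 exec-done
c5: I1 writes R3
c6: I2 issues→ADD
c7: I2 reads | I3 issues→MUL
c8: I3 reads
c9: I2 exec-done
c10: I2 writes R0
c12: I3 exec-done
c13: I3 writes R3
c14: I4 issues→DIV
c15: I4 reads | I5 issues→MUL
c23: I4 exec-done
c24: I4 writes R3
c25: I5 reads
c29: I5 exec-done
c30: I5 writes R2

I2 = (6, 7, 9, 10)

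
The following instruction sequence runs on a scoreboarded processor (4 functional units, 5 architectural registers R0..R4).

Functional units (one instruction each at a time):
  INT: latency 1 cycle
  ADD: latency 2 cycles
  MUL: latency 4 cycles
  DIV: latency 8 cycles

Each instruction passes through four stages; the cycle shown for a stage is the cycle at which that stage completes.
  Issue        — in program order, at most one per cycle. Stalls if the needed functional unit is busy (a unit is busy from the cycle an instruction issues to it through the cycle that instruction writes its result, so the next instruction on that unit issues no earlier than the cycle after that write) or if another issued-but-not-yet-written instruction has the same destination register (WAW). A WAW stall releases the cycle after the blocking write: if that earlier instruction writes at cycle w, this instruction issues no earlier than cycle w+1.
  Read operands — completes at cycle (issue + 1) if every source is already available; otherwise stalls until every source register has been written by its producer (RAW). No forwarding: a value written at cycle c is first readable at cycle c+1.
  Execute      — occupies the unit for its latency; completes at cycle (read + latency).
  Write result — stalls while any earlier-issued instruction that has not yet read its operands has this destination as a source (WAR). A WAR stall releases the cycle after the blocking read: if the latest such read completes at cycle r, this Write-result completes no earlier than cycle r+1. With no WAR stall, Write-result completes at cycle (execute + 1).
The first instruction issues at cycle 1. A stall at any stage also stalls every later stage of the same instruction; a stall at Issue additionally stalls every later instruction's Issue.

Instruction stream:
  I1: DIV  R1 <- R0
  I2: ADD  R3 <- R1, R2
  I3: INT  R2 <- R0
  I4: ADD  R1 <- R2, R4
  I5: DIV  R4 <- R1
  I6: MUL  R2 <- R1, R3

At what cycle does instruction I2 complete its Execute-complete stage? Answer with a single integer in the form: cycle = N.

cycle = 14

  I1 | 1 | 2 | 10 | 11
  I2 | 2 | 12 | 14 | 15   RAW R1: wait I1 write@11
  I3 | 3 | 4 | 5 | 13   WAR R2: wait I2 read@12
  I4 | 16 | 17 | 19 | 20   struct: ADD busy until I2 writes@15
  I5 | 17 | 21 | 29 | 30   RAW R1: wait I4 write@20
  I6 | 18 | 21 | 25 | 26   RAW R1: wait I4 write@20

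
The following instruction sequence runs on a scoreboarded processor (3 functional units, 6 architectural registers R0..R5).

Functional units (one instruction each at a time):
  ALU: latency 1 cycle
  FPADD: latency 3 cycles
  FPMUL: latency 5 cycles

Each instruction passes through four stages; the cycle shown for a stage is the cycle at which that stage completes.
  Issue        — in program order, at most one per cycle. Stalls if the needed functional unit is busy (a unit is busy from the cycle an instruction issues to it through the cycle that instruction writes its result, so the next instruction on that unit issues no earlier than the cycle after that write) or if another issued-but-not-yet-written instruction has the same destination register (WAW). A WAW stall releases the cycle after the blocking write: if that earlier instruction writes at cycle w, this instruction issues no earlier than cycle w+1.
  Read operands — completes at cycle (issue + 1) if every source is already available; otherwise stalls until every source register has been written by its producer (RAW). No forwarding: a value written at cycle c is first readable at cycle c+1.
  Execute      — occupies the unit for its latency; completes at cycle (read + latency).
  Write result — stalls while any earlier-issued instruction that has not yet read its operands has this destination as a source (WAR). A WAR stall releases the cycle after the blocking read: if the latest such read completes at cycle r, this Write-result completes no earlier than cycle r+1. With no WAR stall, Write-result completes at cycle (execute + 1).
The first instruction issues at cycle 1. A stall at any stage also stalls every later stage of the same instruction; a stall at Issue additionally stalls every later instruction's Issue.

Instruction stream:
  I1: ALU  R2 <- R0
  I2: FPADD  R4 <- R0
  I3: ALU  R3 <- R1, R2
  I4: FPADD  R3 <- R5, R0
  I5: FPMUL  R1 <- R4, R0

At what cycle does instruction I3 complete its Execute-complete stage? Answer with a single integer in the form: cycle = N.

1) issue 1, read 2, done 3, write 4
2) issue 2, read 3, done 6, write 7
3) issue 5, read 6, done 7, write 8  <struct: ALU busy until I1 writes@4>
4) issue 9, read 10, done 13, write 14  <WAW R3: wait I3 write@8>
5) issue 10, read 11, done 16, write 17

cycle = 7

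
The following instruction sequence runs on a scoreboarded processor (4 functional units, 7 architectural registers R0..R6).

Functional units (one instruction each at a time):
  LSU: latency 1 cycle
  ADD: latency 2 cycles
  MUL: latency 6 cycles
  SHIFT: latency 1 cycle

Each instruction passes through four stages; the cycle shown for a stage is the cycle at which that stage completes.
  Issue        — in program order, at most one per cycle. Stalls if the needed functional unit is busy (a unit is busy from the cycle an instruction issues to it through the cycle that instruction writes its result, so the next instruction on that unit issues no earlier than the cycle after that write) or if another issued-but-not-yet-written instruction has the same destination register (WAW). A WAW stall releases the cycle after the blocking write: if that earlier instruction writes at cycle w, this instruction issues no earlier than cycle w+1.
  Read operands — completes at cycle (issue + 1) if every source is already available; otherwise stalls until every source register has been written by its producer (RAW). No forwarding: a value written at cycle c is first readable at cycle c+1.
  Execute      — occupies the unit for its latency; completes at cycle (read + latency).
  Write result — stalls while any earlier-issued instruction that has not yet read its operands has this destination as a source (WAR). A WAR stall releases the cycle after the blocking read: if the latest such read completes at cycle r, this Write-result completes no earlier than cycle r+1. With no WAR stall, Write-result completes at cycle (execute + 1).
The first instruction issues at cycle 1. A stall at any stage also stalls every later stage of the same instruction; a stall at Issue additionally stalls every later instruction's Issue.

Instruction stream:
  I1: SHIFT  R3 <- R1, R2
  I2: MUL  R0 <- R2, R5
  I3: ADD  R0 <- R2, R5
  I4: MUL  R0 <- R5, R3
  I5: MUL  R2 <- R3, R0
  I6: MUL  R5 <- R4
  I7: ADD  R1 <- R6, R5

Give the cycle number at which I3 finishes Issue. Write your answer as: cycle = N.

cycle = 11

[1] I1 issues→SHIFT
[2] I1 reads | I2 issues→MUL
[3] I1 exec-done | I2 reads
[4] I1 writes R3
[9] I2 exec-done
[10] I2 writes R0
[11] I3 issues→ADD
[12] I3 reads
[14] I3 exec-done
[15] I3 writes R0
[16] I4 issues→MUL
[17] I4 reads
[23] I4 exec-done
[24] I4 writes R0
[25] I5 issues→MUL
[26] I5 reads
[32] I5 exec-done
[33] I5 writes R2
[34] I6 issues→MUL
[35] I6 reads | I7 issues→ADD
[41] I6 exec-done
[42] I6 writes R5
[43] I7 reads
[45] I7 exec-done
[46] I7 writes R1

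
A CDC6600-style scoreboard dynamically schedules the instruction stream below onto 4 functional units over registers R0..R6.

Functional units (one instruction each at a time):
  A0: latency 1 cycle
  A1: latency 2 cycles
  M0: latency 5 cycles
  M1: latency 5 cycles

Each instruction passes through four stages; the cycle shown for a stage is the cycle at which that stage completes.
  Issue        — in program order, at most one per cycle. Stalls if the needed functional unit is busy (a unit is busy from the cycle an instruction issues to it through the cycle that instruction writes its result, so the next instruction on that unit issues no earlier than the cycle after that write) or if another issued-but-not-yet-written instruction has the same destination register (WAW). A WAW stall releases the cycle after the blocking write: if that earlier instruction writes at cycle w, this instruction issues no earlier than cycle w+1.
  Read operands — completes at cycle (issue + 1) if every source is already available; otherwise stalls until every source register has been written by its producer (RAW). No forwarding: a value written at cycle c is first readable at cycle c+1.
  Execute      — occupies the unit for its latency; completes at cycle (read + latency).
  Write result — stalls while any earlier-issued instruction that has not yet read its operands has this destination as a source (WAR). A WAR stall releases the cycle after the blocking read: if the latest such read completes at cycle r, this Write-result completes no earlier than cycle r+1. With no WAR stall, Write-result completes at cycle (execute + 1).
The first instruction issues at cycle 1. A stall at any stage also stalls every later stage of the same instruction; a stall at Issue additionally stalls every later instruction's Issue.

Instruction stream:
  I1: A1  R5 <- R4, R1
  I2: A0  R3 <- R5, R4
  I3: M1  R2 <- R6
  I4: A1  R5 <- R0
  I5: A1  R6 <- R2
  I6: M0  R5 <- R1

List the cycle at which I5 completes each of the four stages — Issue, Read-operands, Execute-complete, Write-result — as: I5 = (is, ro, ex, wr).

t=1  I1 dispatched to A1
t=2  I1 operands ready, I2 dispatched to A0
t=3  I3 dispatched to M1
t=4  I1 complete, I3 operands ready
t=5  R5←I1
t=6  I2 operands ready, I4 dispatched to A1
t=7  I2 complete, I4 operands ready
t=8  R3←I2
t=9  I3 complete, I4 complete
t=10  R2←I3, R5←I4
t=11  I5 dispatched to A1
t=12  I5 operands ready, I6 dispatched to M0
t=13  I6 operands ready
t=14  I5 complete
t=15  R6←I5
t=18  I6 complete
t=19  R5←I6

I5 = (11, 12, 14, 15)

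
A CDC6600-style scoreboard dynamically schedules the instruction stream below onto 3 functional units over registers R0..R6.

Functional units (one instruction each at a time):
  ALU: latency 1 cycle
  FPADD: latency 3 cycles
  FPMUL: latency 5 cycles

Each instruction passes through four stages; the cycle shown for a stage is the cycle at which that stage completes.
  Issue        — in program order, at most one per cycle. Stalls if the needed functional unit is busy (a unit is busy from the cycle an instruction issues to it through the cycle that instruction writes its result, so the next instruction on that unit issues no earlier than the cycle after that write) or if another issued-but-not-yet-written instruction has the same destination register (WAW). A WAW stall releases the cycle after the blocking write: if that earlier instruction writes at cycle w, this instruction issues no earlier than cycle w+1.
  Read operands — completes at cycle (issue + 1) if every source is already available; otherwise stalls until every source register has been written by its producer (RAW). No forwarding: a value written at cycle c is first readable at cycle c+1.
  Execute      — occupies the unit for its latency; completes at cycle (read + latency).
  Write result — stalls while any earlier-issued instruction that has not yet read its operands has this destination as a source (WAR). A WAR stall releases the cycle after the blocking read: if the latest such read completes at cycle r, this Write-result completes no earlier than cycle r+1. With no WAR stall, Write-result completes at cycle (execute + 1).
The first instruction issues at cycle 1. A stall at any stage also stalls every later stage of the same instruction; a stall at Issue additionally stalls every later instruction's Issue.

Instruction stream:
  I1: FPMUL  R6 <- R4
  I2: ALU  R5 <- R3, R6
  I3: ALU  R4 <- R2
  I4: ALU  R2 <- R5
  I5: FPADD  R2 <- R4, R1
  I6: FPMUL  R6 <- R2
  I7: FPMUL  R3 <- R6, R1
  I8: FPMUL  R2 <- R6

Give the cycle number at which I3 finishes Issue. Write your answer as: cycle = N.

[1] issue I1 (FPMUL)
[2] I1 read-ops | issue I2 (ALU)
[7] I1 finished on FPMUL
[8] I1→R6
[9] I2 read-ops
[10] I2 finished on ALU
[11] I2→R5
[12] issue I3 (ALU)
[13] I3 read-ops
[14] I3 finished on ALU
[15] I3→R4
[16] issue I4 (ALU)
[17] I4 read-ops
[18] I4 finished on ALU
[19] I4→R2
[20] issue I5 (FPADD)
[21] I5 read-ops | issue I6 (FPMUL)
[24] I5 finished on FPADD
[25] I5→R2
[26] I6 read-ops
[31] I6 finished on FPMUL
[32] I6→R6
[33] issue I7 (FPMUL)
[34] I7 read-ops
[39] I7 finished on FPMUL
[40] I7→R3
[41] issue I8 (FPMUL)
[42] I8 read-ops
[47] I8 finished on FPMUL
[48] I8→R2

cycle = 12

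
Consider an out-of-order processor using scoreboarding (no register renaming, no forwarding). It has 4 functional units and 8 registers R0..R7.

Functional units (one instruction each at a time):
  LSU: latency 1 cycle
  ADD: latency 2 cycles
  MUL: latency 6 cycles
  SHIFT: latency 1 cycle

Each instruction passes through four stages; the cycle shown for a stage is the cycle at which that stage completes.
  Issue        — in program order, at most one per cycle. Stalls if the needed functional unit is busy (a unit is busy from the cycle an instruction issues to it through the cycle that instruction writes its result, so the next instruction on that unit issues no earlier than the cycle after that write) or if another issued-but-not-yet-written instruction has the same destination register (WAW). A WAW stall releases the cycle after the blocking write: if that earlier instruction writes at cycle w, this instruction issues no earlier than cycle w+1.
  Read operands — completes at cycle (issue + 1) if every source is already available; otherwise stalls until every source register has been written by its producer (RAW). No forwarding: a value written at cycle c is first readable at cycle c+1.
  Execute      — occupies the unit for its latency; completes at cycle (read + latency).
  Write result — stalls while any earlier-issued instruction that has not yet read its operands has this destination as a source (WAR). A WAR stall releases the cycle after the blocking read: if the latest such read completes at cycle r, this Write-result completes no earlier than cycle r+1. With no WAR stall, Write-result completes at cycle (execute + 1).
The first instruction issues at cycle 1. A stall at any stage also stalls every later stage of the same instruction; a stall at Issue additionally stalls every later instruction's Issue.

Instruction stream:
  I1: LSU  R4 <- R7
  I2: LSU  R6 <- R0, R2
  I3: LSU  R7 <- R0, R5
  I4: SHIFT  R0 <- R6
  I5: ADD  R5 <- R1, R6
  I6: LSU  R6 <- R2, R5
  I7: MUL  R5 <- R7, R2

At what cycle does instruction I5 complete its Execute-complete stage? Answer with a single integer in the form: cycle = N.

[I1] 1/2/3/4
[I2] 5/6/7/8  (struct: LSU busy until I1 writes@4)
[I3] 9/10/11/12  (struct: LSU busy until I2 writes@8)
[I4] 10/11/12/13
[I5] 11/12/14/15
[I6] 13/16/17/18  (struct: LSU busy until I3 writes@12; RAW R5: wait I5 write@15)
[I7] 16/17/23/24  (WAW R5: wait I5 write@15)

cycle = 14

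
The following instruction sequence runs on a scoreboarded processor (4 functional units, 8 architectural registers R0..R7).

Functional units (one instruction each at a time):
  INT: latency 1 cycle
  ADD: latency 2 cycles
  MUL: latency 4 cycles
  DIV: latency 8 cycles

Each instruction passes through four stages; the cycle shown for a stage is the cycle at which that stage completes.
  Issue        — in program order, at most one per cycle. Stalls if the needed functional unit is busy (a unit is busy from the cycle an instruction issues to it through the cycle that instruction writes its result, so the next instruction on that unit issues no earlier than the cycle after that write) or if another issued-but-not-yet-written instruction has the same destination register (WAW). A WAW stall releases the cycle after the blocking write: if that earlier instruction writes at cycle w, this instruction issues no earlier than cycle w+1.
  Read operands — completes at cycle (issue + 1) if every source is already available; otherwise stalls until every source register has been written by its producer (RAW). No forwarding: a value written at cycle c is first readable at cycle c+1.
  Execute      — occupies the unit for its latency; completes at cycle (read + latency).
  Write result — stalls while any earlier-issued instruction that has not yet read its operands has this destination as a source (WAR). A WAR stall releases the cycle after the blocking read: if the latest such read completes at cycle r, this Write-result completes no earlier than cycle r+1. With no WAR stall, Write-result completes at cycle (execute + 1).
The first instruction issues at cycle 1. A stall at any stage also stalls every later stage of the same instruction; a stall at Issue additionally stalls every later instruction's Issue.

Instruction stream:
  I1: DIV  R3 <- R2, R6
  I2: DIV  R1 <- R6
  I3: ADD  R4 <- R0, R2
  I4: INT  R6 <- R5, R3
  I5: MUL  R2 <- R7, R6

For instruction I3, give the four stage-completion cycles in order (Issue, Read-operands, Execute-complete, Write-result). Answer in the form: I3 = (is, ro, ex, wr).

I3 = (13, 14, 16, 17)

c1: I1 issues→DIV
c2: I1 reads
c10: I1 exec-done
c11: I1 writes R3
c12: I2 issues→DIV
c13: I2 reads; I3 issues→ADD
c14: I3 reads; I4 issues→INT
c15: I4 reads; I5 issues→MUL
c16: I3 exec-done; I4 exec-done
c17: I3 writes R4; I4 writes R6
c18: I5 reads
c21: I2 exec-done
c22: I2 writes R1; I5 exec-done
c23: I5 writes R2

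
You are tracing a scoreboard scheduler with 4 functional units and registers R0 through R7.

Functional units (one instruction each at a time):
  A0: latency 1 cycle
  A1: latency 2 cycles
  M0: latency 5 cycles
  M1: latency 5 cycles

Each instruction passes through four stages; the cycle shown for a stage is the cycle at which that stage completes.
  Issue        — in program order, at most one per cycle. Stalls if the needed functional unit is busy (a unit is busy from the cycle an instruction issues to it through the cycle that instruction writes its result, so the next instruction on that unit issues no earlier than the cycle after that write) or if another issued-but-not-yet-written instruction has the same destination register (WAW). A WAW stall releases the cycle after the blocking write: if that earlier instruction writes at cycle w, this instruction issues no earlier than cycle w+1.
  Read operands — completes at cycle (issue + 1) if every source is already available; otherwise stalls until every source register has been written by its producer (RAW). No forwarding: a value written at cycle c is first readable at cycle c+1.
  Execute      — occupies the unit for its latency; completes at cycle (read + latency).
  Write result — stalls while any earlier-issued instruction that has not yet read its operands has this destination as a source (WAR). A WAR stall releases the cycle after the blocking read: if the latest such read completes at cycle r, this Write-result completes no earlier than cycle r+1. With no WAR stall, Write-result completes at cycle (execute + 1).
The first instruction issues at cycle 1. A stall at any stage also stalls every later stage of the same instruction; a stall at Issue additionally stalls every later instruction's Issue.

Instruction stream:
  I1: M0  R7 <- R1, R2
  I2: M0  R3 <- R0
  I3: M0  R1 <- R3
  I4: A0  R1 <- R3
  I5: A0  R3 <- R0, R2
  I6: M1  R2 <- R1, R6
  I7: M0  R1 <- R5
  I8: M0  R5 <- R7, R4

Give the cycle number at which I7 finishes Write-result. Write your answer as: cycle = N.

[I1] 1/2/7/8
[I2] 9/10/15/16  (struct: M0 busy until I1 writes@8)
[I3] 17/18/23/24  (struct: M0 busy until I2 writes@16)
[I4] 25/26/27/28  (WAW R1: wait I3 write@24)
[I5] 29/30/31/32  (struct: A0 busy until I4 writes@28)
[I6] 30/31/36/37
[I7] 31/32/37/38
[I8] 39/40/45/46  (struct: M0 busy until I7 writes@38)

cycle = 38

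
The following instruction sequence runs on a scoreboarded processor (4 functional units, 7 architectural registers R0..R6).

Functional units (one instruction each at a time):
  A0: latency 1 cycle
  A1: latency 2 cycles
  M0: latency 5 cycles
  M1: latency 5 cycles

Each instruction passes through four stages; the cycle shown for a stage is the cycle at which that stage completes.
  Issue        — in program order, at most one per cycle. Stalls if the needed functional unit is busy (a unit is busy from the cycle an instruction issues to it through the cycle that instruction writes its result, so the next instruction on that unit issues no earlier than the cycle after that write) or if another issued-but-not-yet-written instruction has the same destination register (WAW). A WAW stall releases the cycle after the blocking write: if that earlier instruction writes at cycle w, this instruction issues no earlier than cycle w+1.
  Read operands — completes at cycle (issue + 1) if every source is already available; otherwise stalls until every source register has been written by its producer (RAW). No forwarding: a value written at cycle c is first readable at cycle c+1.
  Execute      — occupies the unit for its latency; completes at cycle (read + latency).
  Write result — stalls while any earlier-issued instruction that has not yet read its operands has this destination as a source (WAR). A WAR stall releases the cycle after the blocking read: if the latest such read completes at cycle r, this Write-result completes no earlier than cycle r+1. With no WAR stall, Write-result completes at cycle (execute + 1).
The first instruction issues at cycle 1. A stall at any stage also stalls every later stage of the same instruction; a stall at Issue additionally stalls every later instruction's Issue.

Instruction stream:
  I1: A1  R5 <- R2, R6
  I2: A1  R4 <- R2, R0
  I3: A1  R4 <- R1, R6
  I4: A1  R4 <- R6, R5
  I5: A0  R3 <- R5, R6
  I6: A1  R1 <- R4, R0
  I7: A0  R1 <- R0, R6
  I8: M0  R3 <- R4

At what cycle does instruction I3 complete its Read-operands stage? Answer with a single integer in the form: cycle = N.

[1] I1 dispatched to A1
[2] I1 operands ready
[4] I1 complete
[5] R5←I1
[6] I2 dispatched to A1
[7] I2 operands ready
[9] I2 complete
[10] R4←I2
[11] I3 dispatched to A1
[12] I3 operands ready
[14] I3 complete
[15] R4←I3
[16] I4 dispatched to A1
[17] I4 operands ready, I5 dispatched to A0
[18] I5 operands ready
[19] I4 complete, I5 complete
[20] R4←I4, R3←I5
[21] I6 dispatched to A1
[22] I6 operands ready
[24] I6 complete
[25] R1←I6
[26] I7 dispatched to A0
[27] I7 operands ready, I8 dispatched to M0
[28] I7 complete, I8 operands ready
[29] R1←I7
[33] I8 complete
[34] R3←I8

cycle = 12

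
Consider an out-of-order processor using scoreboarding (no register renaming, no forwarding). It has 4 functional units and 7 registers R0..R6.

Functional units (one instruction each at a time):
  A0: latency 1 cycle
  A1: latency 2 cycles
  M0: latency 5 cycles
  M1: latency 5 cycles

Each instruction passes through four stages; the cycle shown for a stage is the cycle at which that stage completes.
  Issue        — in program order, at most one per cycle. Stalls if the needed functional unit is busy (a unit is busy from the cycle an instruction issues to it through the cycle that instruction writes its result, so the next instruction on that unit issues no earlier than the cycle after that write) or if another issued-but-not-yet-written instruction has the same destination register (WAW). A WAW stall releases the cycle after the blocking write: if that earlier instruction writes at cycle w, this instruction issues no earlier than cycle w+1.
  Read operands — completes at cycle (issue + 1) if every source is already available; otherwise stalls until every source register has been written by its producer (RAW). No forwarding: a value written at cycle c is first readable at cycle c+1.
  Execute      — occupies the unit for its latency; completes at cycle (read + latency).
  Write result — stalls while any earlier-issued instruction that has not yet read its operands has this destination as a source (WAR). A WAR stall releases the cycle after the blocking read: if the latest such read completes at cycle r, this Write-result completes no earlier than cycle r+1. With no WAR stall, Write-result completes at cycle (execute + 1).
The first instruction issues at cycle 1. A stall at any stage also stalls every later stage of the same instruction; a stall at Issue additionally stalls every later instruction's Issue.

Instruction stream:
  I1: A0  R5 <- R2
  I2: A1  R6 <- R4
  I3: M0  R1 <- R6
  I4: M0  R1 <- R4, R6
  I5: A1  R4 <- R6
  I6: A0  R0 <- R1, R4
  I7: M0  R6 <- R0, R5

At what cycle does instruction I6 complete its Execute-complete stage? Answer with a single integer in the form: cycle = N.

I1: IS=1 RO=2 EX=3 WR=4
I2: IS=2 RO=3 EX=5 WR=6
I3: IS=3 RO=7 EX=12 WR=13  [RAW R6: wait I2 write@6]
I4: IS=14 RO=15 EX=20 WR=21  [struct: M0 busy until I3 writes@13]
I5: IS=15 RO=16 EX=18 WR=19
I6: IS=16 RO=22 EX=23 WR=24  [RAW R1: wait I4 write@21]
I7: IS=22 RO=25 EX=30 WR=31  [struct: M0 busy until I4 writes@21; RAW R0: wait I6 write@24]

cycle = 23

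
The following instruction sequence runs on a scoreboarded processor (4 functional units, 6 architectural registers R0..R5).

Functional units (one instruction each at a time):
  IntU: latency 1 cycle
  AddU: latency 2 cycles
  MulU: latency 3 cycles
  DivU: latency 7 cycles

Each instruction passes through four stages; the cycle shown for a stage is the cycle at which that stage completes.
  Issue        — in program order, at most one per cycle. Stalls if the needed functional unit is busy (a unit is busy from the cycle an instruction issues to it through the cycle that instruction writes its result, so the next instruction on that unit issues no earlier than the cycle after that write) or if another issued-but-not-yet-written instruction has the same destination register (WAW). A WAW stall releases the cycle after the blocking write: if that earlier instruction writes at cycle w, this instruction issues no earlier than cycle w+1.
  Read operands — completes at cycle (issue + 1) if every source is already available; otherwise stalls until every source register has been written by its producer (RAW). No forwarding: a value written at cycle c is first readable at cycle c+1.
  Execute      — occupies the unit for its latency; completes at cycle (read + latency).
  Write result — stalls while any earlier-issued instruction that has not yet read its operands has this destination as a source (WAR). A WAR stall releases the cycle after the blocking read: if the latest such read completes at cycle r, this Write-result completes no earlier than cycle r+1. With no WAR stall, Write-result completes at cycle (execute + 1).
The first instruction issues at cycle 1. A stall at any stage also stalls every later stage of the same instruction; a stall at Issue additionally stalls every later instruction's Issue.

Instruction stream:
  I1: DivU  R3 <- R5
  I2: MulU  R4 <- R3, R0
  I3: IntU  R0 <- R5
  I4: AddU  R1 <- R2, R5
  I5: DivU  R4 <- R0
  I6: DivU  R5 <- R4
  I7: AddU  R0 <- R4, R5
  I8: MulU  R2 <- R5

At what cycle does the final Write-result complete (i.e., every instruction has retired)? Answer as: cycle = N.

[I1] 1/2/9/10
[I2] 2/11/14/15  (RAW R3: wait I1 write@10)
[I3] 3/4/5/12  (WAR R0: wait I2 read@11)
[I4] 4/5/7/8
[I5] 16/17/24/25  (WAW R4: wait I2 write@15)
[I6] 26/27/34/35  (struct: DivU busy until I5 writes@25)
[I7] 27/36/38/39  (RAW R5: wait I6 write@35)
[I8] 28/36/39/40  (RAW R5: wait I6 write@35)

cycle = 40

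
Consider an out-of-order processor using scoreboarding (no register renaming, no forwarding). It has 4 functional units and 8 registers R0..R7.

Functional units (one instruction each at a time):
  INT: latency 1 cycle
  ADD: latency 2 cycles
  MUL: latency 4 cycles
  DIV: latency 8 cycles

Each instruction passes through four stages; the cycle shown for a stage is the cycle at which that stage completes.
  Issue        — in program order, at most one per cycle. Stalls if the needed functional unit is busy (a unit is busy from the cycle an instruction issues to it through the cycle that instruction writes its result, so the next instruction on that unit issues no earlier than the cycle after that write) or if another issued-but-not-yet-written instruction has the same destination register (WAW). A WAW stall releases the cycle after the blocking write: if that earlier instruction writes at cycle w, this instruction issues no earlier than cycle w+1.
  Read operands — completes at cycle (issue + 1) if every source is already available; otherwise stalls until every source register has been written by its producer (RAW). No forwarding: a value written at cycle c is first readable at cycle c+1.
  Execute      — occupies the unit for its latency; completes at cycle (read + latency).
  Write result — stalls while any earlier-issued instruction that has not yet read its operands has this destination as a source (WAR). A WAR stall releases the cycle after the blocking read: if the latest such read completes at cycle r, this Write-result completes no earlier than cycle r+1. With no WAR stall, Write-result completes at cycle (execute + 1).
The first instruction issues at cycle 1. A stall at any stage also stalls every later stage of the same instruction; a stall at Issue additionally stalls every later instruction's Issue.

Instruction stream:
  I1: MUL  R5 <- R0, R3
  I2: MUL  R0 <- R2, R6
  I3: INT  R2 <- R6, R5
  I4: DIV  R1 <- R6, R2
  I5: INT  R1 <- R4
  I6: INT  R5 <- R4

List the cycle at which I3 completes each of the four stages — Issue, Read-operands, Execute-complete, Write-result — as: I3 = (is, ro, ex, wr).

c1: issue I1 (MUL)
c2: I1 read-ops
c6: I1 finished on MUL
c7: I1→R5
c8: issue I2 (MUL)
c9: I2 read-ops | issue I3 (INT)
c10: I3 read-ops | issue I4 (DIV)
c11: I3 finished on INT
c12: I3→R2
c13: I2 finished on MUL | I4 read-ops
c14: I2→R0
c21: I4 finished on DIV
c22: I4→R1
c23: issue I5 (INT)
c24: I5 read-ops
c25: I5 finished on INT
c26: I5→R1
c27: issue I6 (INT)
c28: I6 read-ops
c29: I6 finished on INT
c30: I6→R5

I3 = (9, 10, 11, 12)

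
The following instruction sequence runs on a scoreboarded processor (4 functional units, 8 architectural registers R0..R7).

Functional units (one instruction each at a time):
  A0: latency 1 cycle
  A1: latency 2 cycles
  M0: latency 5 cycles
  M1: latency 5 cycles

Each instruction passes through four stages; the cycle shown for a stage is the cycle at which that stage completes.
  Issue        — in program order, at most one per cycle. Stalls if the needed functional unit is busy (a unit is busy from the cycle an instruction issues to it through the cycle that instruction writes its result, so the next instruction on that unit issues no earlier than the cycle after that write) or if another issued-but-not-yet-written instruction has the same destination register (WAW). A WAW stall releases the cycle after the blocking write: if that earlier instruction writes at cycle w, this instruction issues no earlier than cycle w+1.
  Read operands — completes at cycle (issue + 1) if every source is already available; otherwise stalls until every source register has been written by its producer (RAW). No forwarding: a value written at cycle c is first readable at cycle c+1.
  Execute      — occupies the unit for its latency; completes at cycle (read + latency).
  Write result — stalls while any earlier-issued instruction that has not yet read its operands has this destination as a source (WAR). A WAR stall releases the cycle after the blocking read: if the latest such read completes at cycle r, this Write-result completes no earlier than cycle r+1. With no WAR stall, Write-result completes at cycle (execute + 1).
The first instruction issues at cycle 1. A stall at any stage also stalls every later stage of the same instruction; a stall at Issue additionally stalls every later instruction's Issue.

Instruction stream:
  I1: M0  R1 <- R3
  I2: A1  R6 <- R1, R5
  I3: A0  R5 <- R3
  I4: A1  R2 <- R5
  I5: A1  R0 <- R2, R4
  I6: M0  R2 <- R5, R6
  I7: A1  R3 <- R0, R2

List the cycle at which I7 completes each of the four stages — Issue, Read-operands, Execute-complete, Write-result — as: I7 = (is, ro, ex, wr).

I7 = (23, 27, 29, 30)

[I1] 1/2/7/8
[I2] 2/9/11/12  (RAW R1: wait I1 write@8)
[I3] 3/4/5/10  (WAR R5: wait I2 read@9)
[I4] 13/14/16/17  (struct: A1 busy until I2 writes@12)
[I5] 18/19/21/22  (struct: A1 busy until I4 writes@17)
[I6] 19/20/25/26
[I7] 23/27/29/30  (struct: A1 busy until I5 writes@22; RAW R2: wait I6 write@26)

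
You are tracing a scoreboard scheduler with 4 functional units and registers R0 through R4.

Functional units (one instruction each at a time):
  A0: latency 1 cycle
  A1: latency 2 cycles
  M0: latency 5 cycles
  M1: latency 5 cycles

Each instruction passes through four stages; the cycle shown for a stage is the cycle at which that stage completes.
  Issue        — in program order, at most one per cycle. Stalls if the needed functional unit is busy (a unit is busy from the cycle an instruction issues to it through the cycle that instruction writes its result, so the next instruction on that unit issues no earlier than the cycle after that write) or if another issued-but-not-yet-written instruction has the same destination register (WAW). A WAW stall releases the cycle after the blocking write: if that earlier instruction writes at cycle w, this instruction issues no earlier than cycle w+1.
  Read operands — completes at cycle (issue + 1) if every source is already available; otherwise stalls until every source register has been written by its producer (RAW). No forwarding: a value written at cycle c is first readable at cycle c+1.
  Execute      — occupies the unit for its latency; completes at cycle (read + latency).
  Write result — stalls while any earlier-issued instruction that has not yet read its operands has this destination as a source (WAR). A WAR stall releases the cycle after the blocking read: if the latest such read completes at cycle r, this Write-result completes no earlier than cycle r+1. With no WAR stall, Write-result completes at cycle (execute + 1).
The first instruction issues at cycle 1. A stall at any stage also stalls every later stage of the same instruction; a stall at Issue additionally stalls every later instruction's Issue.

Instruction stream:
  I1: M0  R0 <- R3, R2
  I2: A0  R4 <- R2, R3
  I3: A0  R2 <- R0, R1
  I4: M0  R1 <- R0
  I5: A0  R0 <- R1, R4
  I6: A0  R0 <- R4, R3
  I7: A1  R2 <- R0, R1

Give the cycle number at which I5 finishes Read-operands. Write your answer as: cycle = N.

1) issue 1, read 2, done 7, write 8
2) issue 2, read 3, done 4, write 5
3) issue 6, read 9, done 10, write 11  <struct: A0 busy until I2 writes@5 / RAW R0: wait I1 write@8>
4) issue 9, read 10, done 15, write 16  <struct: M0 busy until I1 writes@8>
5) issue 12, read 17, done 18, write 19  <struct: A0 busy until I3 writes@11 / RAW R1: wait I4 write@16>
6) issue 20, read 21, done 22, write 23  <struct: A0 busy until I5 writes@19>
7) issue 21, read 24, done 26, write 27  <RAW R0: wait I6 write@23>

cycle = 17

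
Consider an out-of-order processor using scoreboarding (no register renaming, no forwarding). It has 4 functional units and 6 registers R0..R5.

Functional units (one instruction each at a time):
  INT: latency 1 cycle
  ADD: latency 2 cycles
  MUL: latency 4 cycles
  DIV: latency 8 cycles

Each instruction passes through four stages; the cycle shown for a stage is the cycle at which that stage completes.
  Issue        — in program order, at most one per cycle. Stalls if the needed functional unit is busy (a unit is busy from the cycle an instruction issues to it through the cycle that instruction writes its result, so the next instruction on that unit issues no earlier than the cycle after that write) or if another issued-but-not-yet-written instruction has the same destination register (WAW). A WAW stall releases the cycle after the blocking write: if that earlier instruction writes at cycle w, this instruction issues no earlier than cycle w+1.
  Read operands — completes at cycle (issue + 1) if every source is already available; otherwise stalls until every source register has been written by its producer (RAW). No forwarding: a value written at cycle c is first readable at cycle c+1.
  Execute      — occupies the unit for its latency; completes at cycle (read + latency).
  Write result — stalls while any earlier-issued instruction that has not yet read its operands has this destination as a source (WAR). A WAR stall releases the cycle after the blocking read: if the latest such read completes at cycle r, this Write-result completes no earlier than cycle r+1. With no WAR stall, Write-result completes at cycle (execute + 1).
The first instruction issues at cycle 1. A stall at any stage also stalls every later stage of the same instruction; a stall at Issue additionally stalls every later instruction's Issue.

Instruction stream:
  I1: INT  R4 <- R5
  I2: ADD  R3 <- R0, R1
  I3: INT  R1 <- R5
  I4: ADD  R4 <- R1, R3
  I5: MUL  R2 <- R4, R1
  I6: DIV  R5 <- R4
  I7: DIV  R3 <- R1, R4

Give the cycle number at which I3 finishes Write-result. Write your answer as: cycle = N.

[1] I1 issues→INT
[2] I1 reads | I2 issues→ADD
[3] I1 exec-done | I2 reads
[4] I1 writes R4
[5] I2 exec-done | I3 issues→INT
[6] I2 writes R3 | I3 reads
[7] I3 exec-done | I4 issues→ADD
[8] I3 writes R1 | I5 issues→MUL
[9] I4 reads | I6 issues→DIV
[11] I4 exec-done
[12] I4 writes R4
[13] I5 reads | I6 reads
[17] I5 exec-done
[18] I5 writes R2
[21] I6 exec-done
[22] I6 writes R5
[23] I7 issues→DIV
[24] I7 reads
[32] I7 exec-done
[33] I7 writes R3

cycle = 8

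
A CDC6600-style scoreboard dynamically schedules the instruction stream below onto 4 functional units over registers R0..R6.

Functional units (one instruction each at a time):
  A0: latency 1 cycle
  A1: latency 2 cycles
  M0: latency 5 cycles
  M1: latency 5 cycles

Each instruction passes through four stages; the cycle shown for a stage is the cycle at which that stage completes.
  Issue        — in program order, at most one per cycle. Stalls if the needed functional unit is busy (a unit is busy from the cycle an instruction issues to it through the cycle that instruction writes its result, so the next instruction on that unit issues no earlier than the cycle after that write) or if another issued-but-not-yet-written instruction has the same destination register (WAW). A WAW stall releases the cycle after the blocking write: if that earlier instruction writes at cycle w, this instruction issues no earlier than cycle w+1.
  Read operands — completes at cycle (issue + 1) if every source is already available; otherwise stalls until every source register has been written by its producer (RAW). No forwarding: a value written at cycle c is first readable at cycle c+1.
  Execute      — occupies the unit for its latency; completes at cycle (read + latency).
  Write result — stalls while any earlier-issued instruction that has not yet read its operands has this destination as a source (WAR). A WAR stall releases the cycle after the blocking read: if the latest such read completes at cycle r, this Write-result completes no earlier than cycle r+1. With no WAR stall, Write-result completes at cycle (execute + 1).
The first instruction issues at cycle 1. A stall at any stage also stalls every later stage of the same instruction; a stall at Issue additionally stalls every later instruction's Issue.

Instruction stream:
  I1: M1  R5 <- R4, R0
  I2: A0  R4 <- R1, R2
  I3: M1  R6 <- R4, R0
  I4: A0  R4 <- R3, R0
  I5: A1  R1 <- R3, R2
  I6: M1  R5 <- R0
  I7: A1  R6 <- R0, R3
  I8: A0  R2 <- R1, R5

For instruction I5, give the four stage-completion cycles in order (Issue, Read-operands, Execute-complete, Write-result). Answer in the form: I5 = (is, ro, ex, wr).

c1: I1 dispatched to M1
c2: I1 operands ready, I2 dispatched to A0
c3: I2 operands ready
c4: I2 complete
c5: R4←I2
c7: I1 complete
c8: R5←I1
c9: I3 dispatched to M1
c10: I3 operands ready, I4 dispatched to A0
c11: I4 operands ready, I5 dispatched to A1
c12: I4 complete, I5 operands ready
c13: R4←I4
c14: I5 complete
c15: I3 complete, R1←I5
c16: R6←I3
c17: I6 dispatched to M1
c18: I6 operands ready, I7 dispatched to A1
c19: I7 operands ready, I8 dispatched to A0
c21: I7 complete
c22: R6←I7
c23: I6 complete
c24: R5←I6
c25: I8 operands ready
c26: I8 complete
c27: R2←I8

I5 = (11, 12, 14, 15)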